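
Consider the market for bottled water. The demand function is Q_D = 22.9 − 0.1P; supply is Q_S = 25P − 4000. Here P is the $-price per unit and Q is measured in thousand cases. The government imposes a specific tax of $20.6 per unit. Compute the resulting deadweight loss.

$21.13 thousand

In inverse form: demand P = 229 − 10Q, supply P = 160 + 0.04Q.
Competitive equilibrium: 229 − 10Q = 160 + 0.04Q → Q* = 6.8725, P* = 160.2749.
With the tax, the buyer price exceeds the seller price by 20.6: (229 − 10Q) − (160 + 0.04Q) = 20.6 → Q' = 4.8207.
ΔQ = 6.8725 − 4.8207 = 2.0518; the wedge equals the tax, 20.6.
DWL = ½ × 2.0518 × 20.6 = $21.13 thousand.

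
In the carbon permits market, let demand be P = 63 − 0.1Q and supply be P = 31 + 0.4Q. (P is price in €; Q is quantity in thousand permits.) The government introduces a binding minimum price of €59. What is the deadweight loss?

€144 thousand

Competitive equilibrium: 63 − 0.1Q = 31 + 0.4Q → Q* = 64, P* = 56.6.
At the floor P = 59, quantity demanded = (63 − 59)/0.1 = 40.
Sellers' marginal cost at Q' = 40: 31 + 0.4·40 = 47.
ΔQ = 64 − 40 = 24; wedge = 59 − 47 = 12.
Deadweight loss = ½ × 24 × 12 = €144 thousand.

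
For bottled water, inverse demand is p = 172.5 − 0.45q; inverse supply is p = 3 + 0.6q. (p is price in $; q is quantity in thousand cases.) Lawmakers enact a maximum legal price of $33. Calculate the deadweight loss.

Competitive equilibrium: 172.5 − 0.45q = 3 + 0.6q → q* = 161.4286, p* = 99.8571.
At the ceiling p = 33, quantity supplied = (33 − 3)/0.6 = 50.
Willingness to pay at q' = 50: 172.5 − 0.45·50 = 150.
Δq = 161.4286 − 50 = 111.4286; wedge = 150 − 33 = 117.
Welfare loss = ½ × 111.4286 × 117 = $6518.57 thousand.

$6518.57 thousand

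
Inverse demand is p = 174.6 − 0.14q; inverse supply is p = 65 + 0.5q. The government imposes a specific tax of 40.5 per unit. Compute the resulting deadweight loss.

1281.45

Competitive equilibrium: 174.6 − 0.14q = 65 + 0.5q → q* = 171.25, p* = 150.625.
With the tax, the buyer price exceeds the seller price by 40.5: (174.6 − 0.14q) − (65 + 0.5q) = 40.5 → q' = 107.96875.
Δq = 171.25 − 107.96875 = 63.28125; the wedge equals the tax, 40.5.
Welfare loss = ½ × 63.28125 × 40.5 = 1281.45.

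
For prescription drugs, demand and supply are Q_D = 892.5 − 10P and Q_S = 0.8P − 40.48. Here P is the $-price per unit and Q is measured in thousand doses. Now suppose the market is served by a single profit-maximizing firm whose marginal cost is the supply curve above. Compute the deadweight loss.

In inverse form: demand P = 89.25 − 0.1Q, supply P = 50.6 + 1.25Q.
Competitive equilibrium: 89.25 − 0.1Q = 50.6 + 1.25Q → Q* = 28.6296, P* = 86.387.
Marginal revenue: MR = 89.25 − 0.2Q. Set MR = MC: 89.25 − 0.2Q = 50.6 + 1.25Q → Q_m = 26.6552.
Price P_m = 89.25 − 0.1·26.6552 = 86.5845; MC(Q_m) = 50.6 + 1.25·26.6552 = 83.919.
Competitive Q* = 28.6296, so ΔQ = 1.9744; wedge = 86.5845 − 83.919 = 2.6655.
Welfare loss = ½ × 1.9744 × 2.6655 = $2.63 thousand.

$2.63 thousand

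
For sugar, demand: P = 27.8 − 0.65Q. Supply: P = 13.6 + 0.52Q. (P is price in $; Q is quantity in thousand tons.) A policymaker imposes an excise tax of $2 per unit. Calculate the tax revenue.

$20.85 thousand

Competitive equilibrium: 27.8 − 0.65Q = 13.6 + 0.52Q → Q* = 12.1368, P* = 19.9111.
With the tax, the buyer price exceeds the seller price by 2: (27.8 − 0.65Q) − (13.6 + 0.52Q) = 2 → Q' = 10.4274.
Tax revenue = 2 × 10.4274 = $20.85 thousand.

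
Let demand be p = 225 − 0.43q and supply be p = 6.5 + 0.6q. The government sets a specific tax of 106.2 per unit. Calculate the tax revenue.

11578.89

Competitive equilibrium: 225 − 0.43q = 6.5 + 0.6q → q* = 212.1359, p* = 133.7816.
With the tax, the buyer price exceeds the seller price by 106.2: (225 − 0.43q) − (6.5 + 0.6q) = 106.2 → q' = 109.0291.
Tax revenue = 106.2 × 109.0291 = 11578.89.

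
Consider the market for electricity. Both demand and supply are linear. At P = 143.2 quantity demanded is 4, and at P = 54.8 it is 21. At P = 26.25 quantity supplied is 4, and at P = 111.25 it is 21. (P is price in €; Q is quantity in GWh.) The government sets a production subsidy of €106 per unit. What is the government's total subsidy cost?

Demand slope = (54.8 − 143.2)/(21 − 4) = −5.2, so P = 164 − 5.2Q.
Supply slope = (111.25 − 26.25)/(21 − 4) = 5, so P = 6.25 + 5Q.
Competitive equilibrium: 164 − 5.2Q = 6.25 + 5Q → Q* = 15.4657, P* = 83.5784.
The subsidy lowers effective supply by 106: P = 5Q − 99.75.
New quantity: 164 − 5.2Q = 5Q − 99.75 → Q' = 25.8578.
Total subsidy cost = 106 × 25.8578 = €2740.93.

€2740.93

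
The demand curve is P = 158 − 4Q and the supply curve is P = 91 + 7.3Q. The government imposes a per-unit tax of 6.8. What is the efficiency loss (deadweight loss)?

Competitive equilibrium: 158 − 4Q = 91 + 7.3Q → Q* = 5.9292, P* = 134.2832.
With the tax, the buyer price exceeds the seller price by 6.8: (158 − 4Q) − (91 + 7.3Q) = 6.8 → Q' = 5.3274.
ΔQ = 5.9292 − 5.3274 = 0.6018; the wedge equals the tax, 6.8.
DWL = ½ × 0.6018 × 6.8 = 2.05.

2.05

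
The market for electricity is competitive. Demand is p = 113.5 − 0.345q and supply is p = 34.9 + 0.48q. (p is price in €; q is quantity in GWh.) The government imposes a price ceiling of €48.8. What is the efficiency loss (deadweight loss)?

Competitive equilibrium: 113.5 − 0.345q = 34.9 + 0.48q → q* = 95.2727, p* = 80.6309.
At the ceiling p = 48.8, quantity supplied = (48.8 − 34.9)/0.48 = 28.9583.
Willingness to pay at q' = 28.9583: 113.5 − 0.345·28.9583 = 103.5094.
Δq = 95.2727 − 28.9583 = 66.3144; wedge = 103.5094 − 48.8 = 54.7094.
Welfare loss = ½ × 66.3144 × 54.7094 = €1814.01.

€1814.01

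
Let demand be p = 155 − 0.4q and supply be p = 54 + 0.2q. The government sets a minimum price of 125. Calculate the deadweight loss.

Competitive equilibrium: 155 − 0.4q = 54 + 0.2q → q* = 168.3333, p* = 87.6667.
At the floor p = 125, quantity demanded = (155 − 125)/0.4 = 75.
Sellers' marginal cost at q' = 75: 54 + 0.2·75 = 69.
Δq = 168.3333 − 75 = 93.3333; wedge = 125 − 69 = 56.
Deadweight loss = ½ × 93.3333 × 56 = 2613.33.

2613.33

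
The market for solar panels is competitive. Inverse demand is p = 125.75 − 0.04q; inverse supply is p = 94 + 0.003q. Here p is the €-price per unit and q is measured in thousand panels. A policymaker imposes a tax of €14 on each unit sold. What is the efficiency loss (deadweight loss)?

€2279.07 thousand

Competitive equilibrium: 125.75 − 0.04q = 94 + 0.003q → q* = 738.3721, p* = 96.2151.
With the tax, the buyer price exceeds the seller price by 14: (125.75 − 0.04q) − (94 + 0.003q) = 14 → q' = 412.7907.
Δq = 738.3721 − 412.7907 = 325.5814; the wedge equals the tax, 14.
The triangle = ½ × 325.5814 × 14 = €2279.07 thousand.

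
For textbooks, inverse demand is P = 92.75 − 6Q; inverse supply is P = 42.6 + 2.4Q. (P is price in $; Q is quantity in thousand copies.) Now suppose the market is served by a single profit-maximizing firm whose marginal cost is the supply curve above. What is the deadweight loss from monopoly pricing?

Competitive equilibrium: 92.75 − 6Q = 42.6 + 2.4Q → Q* = 5.9702, P* = 56.9286.
Marginal revenue: MR = 92.75 − 12Q. Set MR = MC: 92.75 − 12Q = 42.6 + 2.4Q → Q_m = 3.4826.
Price P_m = 92.75 − 6·3.4826 = 71.8544; MC(Q_m) = 42.6 + 2.4·3.4826 = 50.9582.
Competitive Q* = 5.9702, so ΔQ = 2.4876; wedge = 71.8544 − 50.9582 = 20.8962.
Welfare loss = ½ × 2.4876 × 20.8962 = $25.99 thousand.

$25.99 thousand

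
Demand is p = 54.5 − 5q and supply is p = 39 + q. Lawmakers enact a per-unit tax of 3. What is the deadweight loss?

Competitive equilibrium: 54.5 − 5q = 39 + q → q* = 2.5833, p* = 41.5833.
With the tax, the buyer price exceeds the seller price by 3: (54.5 − 5q) − (39 + q) = 3 → q' = 2.0833.
Δq = 2.5833 − 2.0833 = 0.5; the wedge equals the tax, 3.
DWL = ½ × 0.5 × 3 = 0.75.

0.75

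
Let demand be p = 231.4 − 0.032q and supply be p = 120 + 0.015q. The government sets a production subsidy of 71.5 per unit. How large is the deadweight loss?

54385.64

Competitive equilibrium: 231.4 − 0.032q = 120 + 0.015q → q* = 2370.2128, p* = 155.5532.
The subsidy lowers effective supply by 71.5: p = 48.5 + 0.015q.
New quantity: 231.4 − 0.032q = 48.5 + 0.015q → q' = 3891.4894.
Overproduction Δq = 3891.4894 − 2370.2128 = 1521.2766; wedge = subsidy = 71.5.
Deadweight loss = ½ × 1521.2766 × 71.5 = 54385.64.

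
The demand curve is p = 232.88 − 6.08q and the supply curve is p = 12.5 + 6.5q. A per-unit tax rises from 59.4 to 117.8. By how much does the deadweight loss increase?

Competitive equilibrium: 232.88 − 6.08q = 12.5 + 6.5q → q* = 17.5183, p* = 126.3688.
For a per-unit tax t: Δq = t/12.58, so DWL = ½·t·(t/12.58) = t²/25.16.
At t = 59.4: DWL = 140.237. At t = 117.8: DWL = 551.544.
Increase = 551.544 − 140.237 = 411.31.

411.31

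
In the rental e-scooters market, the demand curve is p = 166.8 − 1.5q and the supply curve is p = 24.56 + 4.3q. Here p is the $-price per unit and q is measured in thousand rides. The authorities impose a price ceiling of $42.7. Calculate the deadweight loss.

$1195.71 thousand

Competitive equilibrium: 166.8 − 1.5q = 24.56 + 4.3q → q* = 24.5241, p* = 130.0138.
At the ceiling p = 42.7, quantity supplied = (42.7 − 24.56)/4.3 = 4.2186.
Willingness to pay at q' = 4.2186: 166.8 − 1.5·4.2186 = 160.4721.
Δq = 24.5241 − 4.2186 = 20.3055; wedge = 160.4721 − 42.7 = 117.7721.
DWL = ½ × 20.3055 × 117.7721 = $1195.71 thousand.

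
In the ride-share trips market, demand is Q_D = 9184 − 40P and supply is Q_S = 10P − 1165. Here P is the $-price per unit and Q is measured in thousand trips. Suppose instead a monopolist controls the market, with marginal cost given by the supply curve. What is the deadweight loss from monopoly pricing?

In inverse form: demand P = 229.6 − 0.025Q, supply P = 116.5 + 0.1Q.
Competitive equilibrium: 229.6 − 0.025Q = 116.5 + 0.1Q → Q* = 904.8, P* = 206.98.
Marginal revenue: MR = 229.6 − 0.05Q. Set MR = MC: 229.6 − 0.05Q = 116.5 + 0.1Q → Q_m = 754.
Price P_m = 229.6 − 0.025·754 = 210.75; MC(Q_m) = 116.5 + 0.1·754 = 191.9.
Competitive Q* = 904.8, so ΔQ = 150.8; wedge = 210.75 − 191.9 = 18.85.
Deadweight loss = ½ × 150.8 × 18.85 = $1421.29 thousand.

$1421.29 thousand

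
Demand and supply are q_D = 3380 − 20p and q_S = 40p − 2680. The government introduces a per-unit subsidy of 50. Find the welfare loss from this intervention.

In inverse form: demand p = 169 − 0.05q, supply p = 67 + 0.025q.
Competitive equilibrium: 169 − 0.05q = 67 + 0.025q → q* = 1360, p* = 101.
The subsidy lowers effective supply by 50: p = 17 + 0.025q.
New quantity: 169 − 0.05q = 17 + 0.025q → q' = 2026.6667.
Overproduction Δq = 2026.6667 − 1360 = 666.6667; wedge = subsidy = 50.
Deadweight loss = ½ × 666.6667 × 50 = 16666.67.

16666.67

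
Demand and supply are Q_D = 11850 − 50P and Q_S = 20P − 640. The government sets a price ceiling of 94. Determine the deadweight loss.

In inverse form: demand P = 237 − 0.02Q, supply P = 32 + 0.05Q.
Competitive equilibrium: 237 − 0.02Q = 32 + 0.05Q → Q* = 2928.5714, P* = 178.4286.
At the ceiling P = 94, quantity supplied = (94 − 32)/0.05 = 1240.
Willingness to pay at Q' = 1240: 237 − 0.02·1240 = 212.2.
ΔQ = 2928.5714 − 1240 = 1688.5714; wedge = 212.2 − 94 = 118.2.
Deadweight loss = ½ × 1688.5714 × 118.2 = 99794.57.

99794.57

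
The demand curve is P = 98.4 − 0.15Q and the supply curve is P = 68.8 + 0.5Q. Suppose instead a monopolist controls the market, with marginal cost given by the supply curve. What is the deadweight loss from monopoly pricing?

23.69

Competitive equilibrium: 98.4 − 0.15Q = 68.8 + 0.5Q → Q* = 45.5385, P* = 91.5692.
Marginal revenue: MR = 98.4 − 0.3Q. Set MR = MC: 98.4 − 0.3Q = 68.8 + 0.5Q → Q_m = 37.
Price P_m = 98.4 − 0.15·37 = 92.85; MC(Q_m) = 68.8 + 0.5·37 = 87.3.
Competitive Q* = 45.5385, so ΔQ = 8.5385; wedge = 92.85 − 87.3 = 5.55.
Welfare loss = ½ × 8.5385 × 5.55 = 23.69.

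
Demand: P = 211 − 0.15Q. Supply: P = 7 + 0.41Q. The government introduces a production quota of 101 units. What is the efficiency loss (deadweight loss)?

19409.42

Competitive equilibrium: 211 − 0.15Q = 7 + 0.41Q → Q* = 364.2857, P* = 156.3571.
At Q = 101: demand price = 211 − 0.15·101 = 195.85; supply price = 7 + 0.41·101 = 48.41.
ΔQ = 364.2857 − 101 = 263.2857; wedge = 195.85 − 48.41 = 147.44.
DWL = ½ × 263.2857 × 147.44 = 19409.42.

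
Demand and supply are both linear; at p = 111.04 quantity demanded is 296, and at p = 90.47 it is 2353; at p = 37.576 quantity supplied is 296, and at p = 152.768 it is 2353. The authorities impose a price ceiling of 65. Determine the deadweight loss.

12823.75

Demand slope = (90.47 − 111.04)/(2353 − 296) = −0.01, so p = 114 − 0.01q.
Supply slope = (152.768 − 37.576)/(2353 − 296) = 0.056, so p = 21 + 0.056q.
Competitive equilibrium: 114 − 0.01q = 21 + 0.056q → q* = 1409.09091, p* = 99.90909.
At the ceiling p = 65, quantity supplied = (65 − 21)/0.056 = 785.71429.
Willingness to pay at q' = 785.71429: 114 − 0.01·785.71429 = 106.14286.
Δq = 1409.09091 − 785.71429 = 623.37662; wedge = 106.14286 − 65 = 41.14286.
DWL = ½ × 623.37662 × 41.14286 = 12823.75.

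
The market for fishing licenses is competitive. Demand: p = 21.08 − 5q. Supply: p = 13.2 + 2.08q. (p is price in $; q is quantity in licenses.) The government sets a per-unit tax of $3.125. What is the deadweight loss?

Competitive equilibrium: 21.08 − 5q = 13.2 + 2.08q → q* = 1.113, p* = 15.515.
With the tax, the buyer price exceeds the seller price by 3.125: (21.08 − 5q) − (13.2 + 2.08q) = 3.125 → q' = 0.6716.
Δq = 1.113 − 0.6716 = 0.4414; the wedge equals the tax, 3.125.
DWL = ½ × 0.4414 × 3.125 = $0.69.

$0.69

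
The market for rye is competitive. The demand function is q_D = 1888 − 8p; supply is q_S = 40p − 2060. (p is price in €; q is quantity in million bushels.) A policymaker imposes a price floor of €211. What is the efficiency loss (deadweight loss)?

In inverse form: demand p = 236 − 0.125q, supply p = 51.5 + 0.025q.
Competitive equilibrium: 236 − 0.125q = 51.5 + 0.025q → q* = 1230, p* = 82.25.
At the floor p = 211, quantity demanded = (236 − 211)/0.125 = 200.
Sellers' marginal cost at q' = 200: 51.5 + 0.025·200 = 56.5.
Δq = 1230 − 200 = 1030; wedge = 211 − 56.5 = 154.5.
The triangle = ½ × 1030 × 154.5 = €79567.50 million.

€79567.50 million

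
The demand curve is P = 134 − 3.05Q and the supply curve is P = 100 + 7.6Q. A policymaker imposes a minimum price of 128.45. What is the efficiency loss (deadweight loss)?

10.04

Competitive equilibrium: 134 − 3.05Q = 100 + 7.6Q → Q* = 3.1925, P* = 124.2629.
At the floor P = 128.45, quantity demanded = (134 − 128.45)/3.05 = 1.8197.
Sellers' marginal cost at Q' = 1.8197: 100 + 7.6·1.8197 = 113.8297.
ΔQ = 3.1925 − 1.8197 = 1.3728; wedge = 128.45 − 113.8297 = 14.6203.
Welfare loss = ½ × 1.3728 × 14.6203 = 10.04.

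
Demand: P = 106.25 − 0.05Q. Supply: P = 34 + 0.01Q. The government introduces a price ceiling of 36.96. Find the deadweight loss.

24743

Competitive equilibrium: 106.25 − 0.05Q = 34 + 0.01Q → Q* = 1204.1667, P* = 46.0417.
At the ceiling P = 36.96, quantity supplied = (36.96 − 34)/0.01 = 296.
Willingness to pay at Q' = 296: 106.25 − 0.05·296 = 91.45.
ΔQ = 1204.1667 − 296 = 908.1667; wedge = 91.45 − 36.96 = 54.49.
DWL = ½ × 908.1667 × 54.49 = 24743.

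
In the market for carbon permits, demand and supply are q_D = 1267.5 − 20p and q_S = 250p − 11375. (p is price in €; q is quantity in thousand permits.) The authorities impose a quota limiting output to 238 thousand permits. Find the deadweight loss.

€233.62 thousand

In inverse form: demand p = 63.375 − 0.05q, supply p = 45.5 + 0.004q.
Competitive equilibrium: 63.375 − 0.05q = 45.5 + 0.004q → q* = 331.0185, p* = 46.8241.
At q = 238: demand price = 63.375 − 0.05·238 = 51.475; supply price = 45.5 + 0.004·238 = 46.452.
Δq = 331.0185 − 238 = 93.0185; wedge = 51.475 − 46.452 = 5.023.
Welfare loss = ½ × 93.0185 × 5.023 = €233.62 thousand.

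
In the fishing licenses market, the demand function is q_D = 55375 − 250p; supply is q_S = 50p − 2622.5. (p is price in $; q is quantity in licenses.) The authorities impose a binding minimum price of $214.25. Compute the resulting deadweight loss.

$328391.72

In inverse form: demand p = 221.5 − 0.004q, supply p = 52.45 + 0.02q.
Competitive equilibrium: 221.5 − 0.004q = 52.45 + 0.02q → q* = 7043.75, p* = 193.325.
At the floor p = 214.25, quantity demanded = (221.5 − 214.25)/0.004 = 1812.5.
Sellers' marginal cost at q' = 1812.5: 52.45 + 0.02·1812.5 = 88.7.
Δq = 7043.75 − 1812.5 = 5231.25; wedge = 214.25 − 88.7 = 125.55.
DWL = ½ × 5231.25 × 125.55 = $328391.72.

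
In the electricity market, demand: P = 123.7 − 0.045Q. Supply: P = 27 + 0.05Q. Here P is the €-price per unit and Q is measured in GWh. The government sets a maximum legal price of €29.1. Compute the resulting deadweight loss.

€45237.60

Competitive equilibrium: 123.7 − 0.045Q = 27 + 0.05Q → Q* = 1017.8947, P* = 77.8947.
At the ceiling P = 29.1, quantity supplied = (29.1 − 27)/0.05 = 42.
Willingness to pay at Q' = 42: 123.7 − 0.045·42 = 121.81.
ΔQ = 1017.8947 − 42 = 975.8947; wedge = 121.81 − 29.1 = 92.71.
Deadweight loss = ½ × 975.8947 × 92.71 = €45237.60.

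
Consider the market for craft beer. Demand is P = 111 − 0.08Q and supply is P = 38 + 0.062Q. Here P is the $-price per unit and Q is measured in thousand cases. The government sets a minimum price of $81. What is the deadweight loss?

$1373.46 thousand

Competitive equilibrium: 111 − 0.08Q = 38 + 0.062Q → Q* = 514.0845, P* = 69.8732.
At the floor P = 81, quantity demanded = (111 − 81)/0.08 = 375.
Sellers' marginal cost at Q' = 375: 38 + 0.062·375 = 61.25.
ΔQ = 514.0845 − 375 = 139.0845; wedge = 81 − 61.25 = 19.75.
DWL = ½ × 139.0845 × 19.75 = $1373.46 thousand.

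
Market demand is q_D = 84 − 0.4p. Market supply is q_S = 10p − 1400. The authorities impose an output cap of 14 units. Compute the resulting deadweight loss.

217.11

In inverse form: demand p = 210 − 2.5q, supply p = 140 + 0.1q.
Competitive equilibrium: 210 − 2.5q = 140 + 0.1q → q* = 26.9231, p* = 142.6923.
At q = 14: demand price = 210 − 2.5·14 = 175; supply price = 140 + 0.1·14 = 141.4.
Δq = 26.9231 − 14 = 12.9231; wedge = 175 − 141.4 = 33.6.
DWL = ½ × 12.9231 × 33.6 = 217.11.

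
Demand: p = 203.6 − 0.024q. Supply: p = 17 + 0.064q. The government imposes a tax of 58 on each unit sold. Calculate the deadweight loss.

Competitive equilibrium: 203.6 − 0.024q = 17 + 0.064q → q* = 2120.4545, p* = 152.7091.
With the tax, the buyer price exceeds the seller price by 58: (203.6 − 0.024q) − (17 + 0.064q) = 58 → q' = 1461.3636.
Δq = 2120.4545 − 1461.3636 = 659.0909; the wedge equals the tax, 58.
DWL = ½ × 659.0909 × 58 = 19113.64.

19113.64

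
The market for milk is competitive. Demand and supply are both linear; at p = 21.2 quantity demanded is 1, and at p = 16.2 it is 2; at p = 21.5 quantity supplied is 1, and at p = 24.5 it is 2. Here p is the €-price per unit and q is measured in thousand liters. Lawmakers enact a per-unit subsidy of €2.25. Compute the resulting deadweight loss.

Demand slope = (16.2 − 21.2)/(2 − 1) = −5, so p = 26.2 − 5q.
Supply slope = (24.5 − 21.5)/(2 − 1) = 3, so p = 18.5 + 3q.
Competitive equilibrium: 26.2 − 5q = 18.5 + 3q → q* = 0.9625, p* = 21.3875.
The subsidy lowers effective supply by 2.25: p = 16.25 + 3q.
New quantity: 26.2 − 5q = 16.25 + 3q → q' = 1.2438.
Overproduction Δq = 1.2438 − 0.9625 = 0.2813; wedge = subsidy = 2.25.
The triangle = ½ × 0.2813 × 2.25 = €0.32 thousand.

€0.32 thousand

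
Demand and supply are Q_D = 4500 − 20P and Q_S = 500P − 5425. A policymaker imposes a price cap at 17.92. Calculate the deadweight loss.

8845.28

In inverse form: demand P = 225 − 0.05Q, supply P = 10.85 + 0.002Q.
Competitive equilibrium: 225 − 0.05Q = 10.85 + 0.002Q → Q* = 4118.2692, P* = 19.0865.
At the ceiling P = 17.92, quantity supplied = (17.92 − 10.85)/0.002 = 3535.
Willingness to pay at Q' = 3535: 225 − 0.05·3535 = 48.25.
ΔQ = 4118.2692 − 3535 = 583.2692; wedge = 48.25 − 17.92 = 30.33.
Deadweight loss = ½ × 583.2692 × 30.33 = 8845.28.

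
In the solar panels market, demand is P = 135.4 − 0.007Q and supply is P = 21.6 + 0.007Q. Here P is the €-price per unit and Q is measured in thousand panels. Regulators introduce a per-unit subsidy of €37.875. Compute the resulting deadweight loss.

€51232.70 thousand

Competitive equilibrium: 135.4 − 0.007Q = 21.6 + 0.007Q → Q* = 8128.5714, P* = 78.5.
The subsidy lowers effective supply by 37.875: P = 0.007Q − 16.275.
New quantity: 135.4 − 0.007Q = 0.007Q − 16.275 → Q' = 10833.9286.
Overproduction ΔQ = 10833.9286 − 8128.5714 = 2705.3572; wedge = subsidy = 37.875.
The triangle = ½ × 2705.3572 × 37.875 = €51232.70 thousand.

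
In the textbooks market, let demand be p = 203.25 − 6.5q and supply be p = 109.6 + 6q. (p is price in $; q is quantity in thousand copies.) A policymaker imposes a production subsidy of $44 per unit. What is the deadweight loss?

Competitive equilibrium: 203.25 − 6.5q = 109.6 + 6q → q* = 7.492, p* = 154.552.
The subsidy lowers effective supply by 44: p = 65.6 + 6q.
New quantity: 203.25 − 6.5q = 65.6 + 6q → q' = 11.012.
Overproduction Δq = 11.012 − 7.492 = 3.52; wedge = subsidy = 44.
The triangle = ½ × 3.52 × 44 = $77.44 thousand.

$77.44 thousand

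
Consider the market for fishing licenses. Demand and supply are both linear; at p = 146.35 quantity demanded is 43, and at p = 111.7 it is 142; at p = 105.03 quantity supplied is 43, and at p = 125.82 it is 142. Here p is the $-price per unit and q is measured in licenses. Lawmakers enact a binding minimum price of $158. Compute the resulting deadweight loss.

Demand slope = (111.7 − 146.35)/(142 − 43) = −0.35, so p = 161.4 − 0.35q.
Supply slope = (125.82 − 105.03)/(142 − 43) = 0.21, so p = 96 + 0.21q.
Competitive equilibrium: 161.4 − 0.35q = 96 + 0.21q → q* = 116.7857, p* = 120.525.
At the floor p = 158, quantity demanded = (161.4 − 158)/0.35 = 9.7143.
Sellers' marginal cost at q' = 9.7143: 96 + 0.21·9.7143 = 98.04.
Δq = 116.7857 − 9.7143 = 107.0714; wedge = 158 − 98.04 = 59.96.
Deadweight loss = ½ × 107.0714 × 59.96 = $3210.

$3210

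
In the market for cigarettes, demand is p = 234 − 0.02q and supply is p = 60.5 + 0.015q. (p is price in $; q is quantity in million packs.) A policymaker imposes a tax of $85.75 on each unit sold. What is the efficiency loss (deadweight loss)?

Competitive equilibrium: 234 − 0.02q = 60.5 + 0.015q → q* = 4957.1429, p* = 134.8571.
With the tax, the buyer price exceeds the seller price by 85.75: (234 − 0.02q) − (60.5 + 0.015q) = 85.75 → q' = 2507.1429.
Δq = 4957.1429 − 2507.1429 = 2450; the wedge equals the tax, 85.75.
Welfare loss = ½ × 2450 × 85.75 = $105043.75 million.

$105043.75 million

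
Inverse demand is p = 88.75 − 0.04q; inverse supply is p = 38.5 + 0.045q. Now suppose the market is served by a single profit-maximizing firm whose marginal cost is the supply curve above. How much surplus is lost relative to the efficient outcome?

1520.98

Competitive equilibrium: 88.75 − 0.04q = 38.5 + 0.045q → q* = 591.1765, p* = 65.1029.
Marginal revenue: MR = 88.75 − 0.08q. Set MR = MC: 88.75 − 0.08q = 38.5 + 0.045q → q_m = 402.
Price p_m = 88.75 − 0.04·402 = 72.67; MC(q_m) = 38.5 + 0.045·402 = 56.59.
Competitive q* = 591.1765, so Δq = 189.1765; wedge = 72.67 − 56.59 = 16.08.
DWL = ½ × 189.1765 × 16.08 = 1520.98.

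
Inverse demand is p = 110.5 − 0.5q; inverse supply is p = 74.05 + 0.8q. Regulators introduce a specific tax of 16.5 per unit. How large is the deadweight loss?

104.71

Competitive equilibrium: 110.5 − 0.5q = 74.05 + 0.8q → q* = 28.0385, p* = 96.4808.
With the tax, the buyer price exceeds the seller price by 16.5: (110.5 − 0.5q) − (74.05 + 0.8q) = 16.5 → q' = 15.3462.
Δq = 28.0385 − 15.3462 = 12.6923; the wedge equals the tax, 16.5.
Welfare loss = ½ × 12.6923 × 16.5 = 104.71.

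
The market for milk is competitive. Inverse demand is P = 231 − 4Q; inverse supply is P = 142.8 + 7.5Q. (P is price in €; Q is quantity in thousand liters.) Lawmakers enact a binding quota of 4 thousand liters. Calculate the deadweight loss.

€77.43 thousand

Competitive equilibrium: 231 − 4Q = 142.8 + 7.5Q → Q* = 7.6696, P* = 200.3217.
At Q = 4: demand price = 231 − 4·4 = 215; supply price = 142.8 + 7.5·4 = 172.8.
ΔQ = 7.6696 − 4 = 3.6696; wedge = 215 − 172.8 = 42.2.
Welfare loss = ½ × 3.6696 × 42.2 = €77.43 thousand.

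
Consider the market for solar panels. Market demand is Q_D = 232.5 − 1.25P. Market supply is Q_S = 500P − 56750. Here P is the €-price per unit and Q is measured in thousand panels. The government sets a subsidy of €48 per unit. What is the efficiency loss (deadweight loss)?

In inverse form: demand P = 186 − 0.8Q, supply P = 113.5 + 0.002Q.
Competitive equilibrium: 186 − 0.8Q = 113.5 + 0.002Q → Q* = 90.399, P* = 113.6808.
The subsidy lowers effective supply by 48: P = 65.5 + 0.002Q.
New quantity: 186 − 0.8Q = 65.5 + 0.002Q → Q' = 150.2494.
Overproduction ΔQ = 150.2494 − 90.399 = 59.8504; wedge = subsidy = 48.
Deadweight loss = ½ × 59.8504 × 48 = €1436.41 thousand.

€1436.41 thousand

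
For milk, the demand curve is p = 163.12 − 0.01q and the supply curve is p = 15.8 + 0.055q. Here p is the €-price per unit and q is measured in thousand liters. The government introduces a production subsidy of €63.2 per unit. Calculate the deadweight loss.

Competitive equilibrium: 163.12 − 0.01q = 15.8 + 0.055q → q* = 2266.4615, p* = 140.4554.
The subsidy lowers effective supply by 63.2: p = 0.055q − 47.4.
New quantity: 163.12 − 0.01q = 0.055q − 47.4 → q' = 3238.7692.
Overproduction Δq = 3238.7692 − 2266.4615 = 972.3077; wedge = subsidy = 63.2.
Welfare loss = ½ × 972.3077 × 63.2 = €30724.92 thousand.

€30724.92 thousand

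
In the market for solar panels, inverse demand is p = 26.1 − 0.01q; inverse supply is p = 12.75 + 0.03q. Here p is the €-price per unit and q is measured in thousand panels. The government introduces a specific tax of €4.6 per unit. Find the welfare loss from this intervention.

€264.50 thousand

Competitive equilibrium: 26.1 − 0.01q = 12.75 + 0.03q → q* = 333.75, p* = 22.7625.
With the tax, the buyer price exceeds the seller price by 4.6: (26.1 − 0.01q) − (12.75 + 0.03q) = 4.6 → q' = 218.75.
Δq = 333.75 − 218.75 = 115; the wedge equals the tax, 4.6.
The triangle = ½ × 115 × 4.6 = €264.50 thousand.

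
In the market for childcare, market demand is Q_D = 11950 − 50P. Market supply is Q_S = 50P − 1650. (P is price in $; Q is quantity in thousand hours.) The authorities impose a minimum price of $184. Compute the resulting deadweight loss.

In inverse form: demand P = 239 − 0.02Q, supply P = 33 + 0.02Q.
Competitive equilibrium: 239 − 0.02Q = 33 + 0.02Q → Q* = 5150, P* = 136.
At the floor P = 184, quantity demanded = (239 − 184)/0.02 = 2750.
Sellers' marginal cost at Q' = 2750: 33 + 0.02·2750 = 88.
ΔQ = 5150 − 2750 = 2400; wedge = 184 − 88 = 96.
Deadweight loss = ½ × 2400 × 96 = $115200 thousand.

$115200 thousand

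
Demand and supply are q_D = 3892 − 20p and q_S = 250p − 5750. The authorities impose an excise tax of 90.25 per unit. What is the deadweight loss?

75417.25

In inverse form: demand p = 194.6 − 0.05q, supply p = 23 + 0.004q.
Competitive equilibrium: 194.6 − 0.05q = 23 + 0.004q → q* = 3177.7778, p* = 35.7111.
With the tax, the buyer price exceeds the seller price by 90.25: (194.6 − 0.05q) − (23 + 0.004q) = 90.25 → q' = 1506.4815.
Δq = 3177.7778 − 1506.4815 = 1671.2963; the wedge equals the tax, 90.25.
Deadweight loss = ½ × 1671.2963 × 90.25 = 75417.25.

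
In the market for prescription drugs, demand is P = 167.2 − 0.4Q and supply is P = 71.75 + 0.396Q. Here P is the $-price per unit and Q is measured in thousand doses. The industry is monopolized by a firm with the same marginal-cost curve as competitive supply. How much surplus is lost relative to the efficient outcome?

Competitive equilibrium: 167.2 − 0.4Q = 71.75 + 0.396Q → Q* = 119.9121, P* = 119.2352.
Marginal revenue: MR = 167.2 − 0.8Q. Set MR = MC: 167.2 − 0.8Q = 71.75 + 0.396Q → Q_m = 79.8077.
Price P_m = 167.2 − 0.4·79.8077 = 135.2769; MC(Q_m) = 71.75 + 0.396·79.8077 = 103.3538.
Competitive Q* = 119.9121, so ΔQ = 40.1044; wedge = 135.2769 − 103.3538 = 31.9231.
Deadweight loss = ½ × 40.1044 × 31.9231 = $640.13 thousand.

$640.13 thousand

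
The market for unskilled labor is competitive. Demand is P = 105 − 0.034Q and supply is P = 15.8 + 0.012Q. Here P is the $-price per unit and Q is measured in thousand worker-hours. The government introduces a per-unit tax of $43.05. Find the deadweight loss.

$20144.59 thousand

Competitive equilibrium: 105 − 0.034Q = 15.8 + 0.012Q → Q* = 1939.1304, P* = 39.0696.
With the tax, the buyer price exceeds the seller price by 43.05: (105 − 0.034Q) − (15.8 + 0.012Q) = 43.05 → Q' = 1003.2609.
ΔQ = 1939.1304 − 1003.2609 = 935.8695; the wedge equals the tax, 43.05.
Welfare loss = ½ × 935.8695 × 43.05 = $20144.59 thousand.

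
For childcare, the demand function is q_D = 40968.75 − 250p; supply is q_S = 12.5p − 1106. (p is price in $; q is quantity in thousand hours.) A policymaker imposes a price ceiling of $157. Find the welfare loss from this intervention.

$70.81 thousand

In inverse form: demand p = 163.875 − 0.004q, supply p = 88.48 + 0.08q.
Competitive equilibrium: 163.875 − 0.004q = 88.48 + 0.08q → q* = 897.5595, p* = 160.2848.
At the ceiling p = 157, quantity supplied = (157 − 88.48)/0.08 = 856.5.
Willingness to pay at q' = 856.5: 163.875 − 0.004·856.5 = 160.449.
Δq = 897.5595 − 856.5 = 41.0595; wedge = 160.449 − 157 = 3.449.
The triangle = ½ × 41.0595 × 3.449 = $70.81 thousand.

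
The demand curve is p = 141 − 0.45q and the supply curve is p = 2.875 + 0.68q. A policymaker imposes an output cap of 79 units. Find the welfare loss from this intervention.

1056.11

Competitive equilibrium: 141 − 0.45q = 2.875 + 0.68q → q* = 122.2345, p* = 85.9945.
At q = 79: demand price = 141 − 0.45·79 = 105.45; supply price = 2.875 + 0.68·79 = 56.595.
Δq = 122.2345 − 79 = 43.2345; wedge = 105.45 − 56.595 = 48.855.
Welfare loss = ½ × 43.2345 × 48.855 = 1056.11.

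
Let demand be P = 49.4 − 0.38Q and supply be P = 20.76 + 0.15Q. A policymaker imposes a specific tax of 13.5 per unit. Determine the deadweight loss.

Competitive equilibrium: 49.4 − 0.38Q = 20.76 + 0.15Q → Q* = 54.0377, P* = 28.8657.
With the tax, the buyer price exceeds the seller price by 13.5: (49.4 − 0.38Q) − (20.76 + 0.15Q) = 13.5 → Q' = 28.566.
ΔQ = 54.0377 − 28.566 = 25.4717; the wedge equals the tax, 13.5.
The triangle = ½ × 25.4717 × 13.5 = 171.93.

171.93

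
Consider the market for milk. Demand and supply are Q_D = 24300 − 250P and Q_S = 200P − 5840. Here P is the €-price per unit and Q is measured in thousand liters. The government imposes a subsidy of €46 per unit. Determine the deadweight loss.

In inverse form: demand P = 97.2 − 0.004Q, supply P = 29.2 + 0.005Q.
Competitive equilibrium: 97.2 − 0.004Q = 29.2 + 0.005Q → Q* = 7555.5556, P* = 66.9778.
The subsidy lowers effective supply by 46: P = 0.005Q − 16.8.
New quantity: 97.2 − 0.004Q = 0.005Q − 16.8 → Q' = 12666.6667.
Overproduction ΔQ = 12666.6667 − 7555.5556 = 5111.1111; wedge = subsidy = 46.
Welfare loss = ½ × 5111.1111 × 46 = €117555.56 thousand.

€117555.56 thousand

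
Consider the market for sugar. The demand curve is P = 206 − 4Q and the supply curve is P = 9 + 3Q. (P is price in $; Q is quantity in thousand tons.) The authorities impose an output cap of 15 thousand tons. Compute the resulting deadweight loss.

Competitive equilibrium: 206 − 4Q = 9 + 3Q → Q* = 28.1429, P* = 93.4286.
At Q = 15: demand price = 206 − 4·15 = 146; supply price = 9 + 3·15 = 54.
ΔQ = 28.1429 − 15 = 13.1429; wedge = 146 − 54 = 92.
DWL = ½ × 13.1429 × 92 = $604.57 thousand.

$604.57 thousand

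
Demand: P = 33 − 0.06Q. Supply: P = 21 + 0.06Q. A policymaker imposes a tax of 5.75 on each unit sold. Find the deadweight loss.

137.76

Competitive equilibrium: 33 − 0.06Q = 21 + 0.06Q → Q* = 100, P* = 27.
With the tax, the buyer price exceeds the seller price by 5.75: (33 − 0.06Q) − (21 + 0.06Q) = 5.75 → Q' = 52.0833.
ΔQ = 100 − 52.0833 = 47.9167; the wedge equals the tax, 5.75.
Welfare loss = ½ × 47.9167 × 5.75 = 137.76.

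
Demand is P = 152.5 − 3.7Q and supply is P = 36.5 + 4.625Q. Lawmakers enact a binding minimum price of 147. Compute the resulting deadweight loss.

Competitive equilibrium: 152.5 − 3.7Q = 36.5 + 4.625Q → Q* = 13.9339, P* = 100.9444.
At the floor P = 147, quantity demanded = (152.5 − 147)/3.7 = 1.4865.
Sellers' marginal cost at Q' = 1.4865: 36.5 + 4.625·1.4865 = 43.3751.
ΔQ = 13.9339 − 1.4865 = 12.4474; wedge = 147 − 43.3751 = 103.6249.
Deadweight loss = ½ × 12.4474 × 103.6249 = 644.93.

644.93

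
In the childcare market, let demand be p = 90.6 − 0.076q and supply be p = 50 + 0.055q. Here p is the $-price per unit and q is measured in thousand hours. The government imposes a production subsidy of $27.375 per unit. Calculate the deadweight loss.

$2860.27 thousand

Competitive equilibrium: 90.6 − 0.076q = 50 + 0.055q → q* = 309.9237, p* = 67.0458.
The subsidy lowers effective supply by 27.375: p = 22.625 + 0.055q.
New quantity: 90.6 − 0.076q = 22.625 + 0.055q → q' = 518.8931.
Overproduction Δq = 518.8931 − 309.9237 = 208.9694; wedge = subsidy = 27.375.
DWL = ½ × 208.9694 × 27.375 = $2860.27 thousand.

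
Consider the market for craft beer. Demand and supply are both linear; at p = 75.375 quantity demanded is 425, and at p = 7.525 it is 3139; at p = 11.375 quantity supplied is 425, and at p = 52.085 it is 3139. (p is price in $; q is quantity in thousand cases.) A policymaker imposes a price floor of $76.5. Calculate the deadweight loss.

Demand slope = (7.525 − 75.375)/(3139 − 425) = −0.025, so p = 86 − 0.025q.
Supply slope = (52.085 − 11.375)/(3139 − 425) = 0.015, so p = 5 + 0.015q.
Competitive equilibrium: 86 − 0.025q = 5 + 0.015q → q* = 2025, p* = 35.375.
At the floor p = 76.5, quantity demanded = (86 − 76.5)/0.025 = 380.
Sellers' marginal cost at q' = 380: 5 + 0.015·380 = 10.7.
Δq = 2025 − 380 = 1645; wedge = 76.5 − 10.7 = 65.8.
Welfare loss = ½ × 1645 × 65.8 = $54120.50 thousand.

$54120.50 thousand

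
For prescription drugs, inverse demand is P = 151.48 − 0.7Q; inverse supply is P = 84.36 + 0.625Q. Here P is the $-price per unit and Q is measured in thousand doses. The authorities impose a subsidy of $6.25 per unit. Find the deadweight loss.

$14.74 thousand

Competitive equilibrium: 151.48 − 0.7Q = 84.36 + 0.625Q → Q* = 50.6566, P* = 116.0204.
The subsidy lowers effective supply by 6.25: P = 78.11 + 0.625Q.
New quantity: 151.48 − 0.7Q = 78.11 + 0.625Q → Q' = 55.3736.
Overproduction ΔQ = 55.3736 − 50.6566 = 4.717; wedge = subsidy = 6.25.
Welfare loss = ½ × 4.717 × 6.25 = $14.74 thousand.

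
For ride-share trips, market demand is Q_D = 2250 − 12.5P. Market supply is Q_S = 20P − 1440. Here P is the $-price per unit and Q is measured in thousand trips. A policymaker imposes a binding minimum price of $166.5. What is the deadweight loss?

In inverse form: demand P = 180 − 0.08Q, supply P = 72 + 0.05Q.
Competitive equilibrium: 180 − 0.08Q = 72 + 0.05Q → Q* = 830.769231, P* = 113.538462.
At the floor P = 166.5, quantity demanded = (180 − 166.5)/0.08 = 168.75.
Sellers' marginal cost at Q' = 168.75: 72 + 0.05·168.75 = 80.4375.
ΔQ = 830.769231 − 168.75 = 662.019231; wedge = 166.5 − 80.4375 = 86.0625.
Welfare loss = ½ × 662.019231 × 86.0625 = $28487.52 thousand.

$28487.52 thousand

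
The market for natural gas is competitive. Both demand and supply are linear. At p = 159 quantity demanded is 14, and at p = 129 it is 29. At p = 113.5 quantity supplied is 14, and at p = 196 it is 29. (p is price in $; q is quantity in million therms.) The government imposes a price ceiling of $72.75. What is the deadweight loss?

$680.99 million

Demand slope = (129 − 159)/(29 − 14) = −2, so p = 187 − 2q.
Supply slope = (196 − 113.5)/(29 − 14) = 5.5, so p = 36.5 + 5.5q.
Competitive equilibrium: 187 − 2q = 36.5 + 5.5q → q* = 20.0667, p* = 146.8667.
At the ceiling p = 72.75, quantity supplied = (72.75 − 36.5)/5.5 = 6.5909.
Willingness to pay at q' = 6.5909: 187 − 2·6.5909 = 173.8182.
Δq = 20.0667 − 6.5909 = 13.4758; wedge = 173.8182 − 72.75 = 101.0682.
Deadweight loss = ½ × 13.4758 × 101.0682 = $680.99 million.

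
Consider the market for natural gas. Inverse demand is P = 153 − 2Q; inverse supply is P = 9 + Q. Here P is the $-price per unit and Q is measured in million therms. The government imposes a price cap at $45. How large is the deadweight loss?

$216 million

Competitive equilibrium: 153 − 2Q = 9 + Q → Q* = 48, P* = 57.
At the ceiling P = 45, quantity supplied = (45 − 9)/1 = 36.
Willingness to pay at Q' = 36: 153 − 2·36 = 81.
ΔQ = 48 − 36 = 12; wedge = 81 − 45 = 36.
The triangle = ½ × 12 × 36 = $216 million.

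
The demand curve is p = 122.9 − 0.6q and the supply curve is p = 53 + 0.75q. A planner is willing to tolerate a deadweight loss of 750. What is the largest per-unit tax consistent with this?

45

Competitive equilibrium: 122.9 − 0.6q = 53 + 0.75q → q* = 51.7778, p* = 91.8333.
A tax t gives Δq = t/1.35 and wedge t, so DWL = t²/2.7.
t²/2.7 = 750 → t² = 2025 → t = 45.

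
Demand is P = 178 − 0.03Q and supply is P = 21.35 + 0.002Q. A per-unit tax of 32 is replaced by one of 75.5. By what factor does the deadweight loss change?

Competitive equilibrium: 178 − 0.03Q = 21.35 + 0.002Q → Q* = 4895.3125, P* = 31.1406.
For a per-unit tax t: ΔQ = t/0.032, so DWL = ½·t·(t/0.032) = t²/0.064.
At t = 32: DWL = 16000. At t = 75.5: DWL = 89066.406.
Ratio = (75.5/32)² = 5.567.

5.567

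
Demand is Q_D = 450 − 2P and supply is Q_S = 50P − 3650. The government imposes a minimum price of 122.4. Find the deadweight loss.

In inverse form: demand P = 225 − 0.5Q, supply P = 73 + 0.02Q.
Competitive equilibrium: 225 − 0.5Q = 73 + 0.02Q → Q* = 292.3077, P* = 78.8462.
At the floor P = 122.4, quantity demanded = (225 − 122.4)/0.5 = 205.2.
Sellers' marginal cost at Q' = 205.2: 73 + 0.02·205.2 = 77.104.
ΔQ = 292.3077 − 205.2 = 87.1077; wedge = 122.4 − 77.104 = 45.296.
Welfare loss = ½ × 87.1077 × 45.296 = 1972.82.

1972.82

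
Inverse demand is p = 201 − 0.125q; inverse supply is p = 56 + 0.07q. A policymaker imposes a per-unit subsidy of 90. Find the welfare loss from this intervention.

Competitive equilibrium: 201 − 0.125q = 56 + 0.07q → q* = 743.5897, p* = 108.0513.
The subsidy lowers effective supply by 90: p = 0.07q − 34.
New quantity: 201 − 0.125q = 0.07q − 34 → q' = 1205.1282.
Overproduction Δq = 1205.1282 − 743.5897 = 461.5385; wedge = subsidy = 90.
The triangle = ½ × 461.5385 × 90 = 20769.23.

20769.23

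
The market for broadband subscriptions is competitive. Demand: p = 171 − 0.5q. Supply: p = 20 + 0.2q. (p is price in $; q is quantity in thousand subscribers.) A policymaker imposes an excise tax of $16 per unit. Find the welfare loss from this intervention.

$182.86 thousand

Competitive equilibrium: 171 − 0.5q = 20 + 0.2q → q* = 215.7143, p* = 63.1429.
With the tax, the buyer price exceeds the seller price by 16: (171 − 0.5q) − (20 + 0.2q) = 16 → q' = 192.8571.
Δq = 215.7143 − 192.8571 = 22.8572; the wedge equals the tax, 16.
The triangle = ½ × 22.8572 × 16 = $182.86 thousand.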